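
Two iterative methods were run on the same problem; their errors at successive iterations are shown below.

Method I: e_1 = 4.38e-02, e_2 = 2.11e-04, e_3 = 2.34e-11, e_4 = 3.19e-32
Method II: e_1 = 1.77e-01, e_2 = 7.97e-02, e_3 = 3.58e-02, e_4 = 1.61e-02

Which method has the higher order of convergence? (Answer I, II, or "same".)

I

Method I: p ≈ ln(3.19e-32/2.34e-11)/ln(2.34e-11/2.11e-04) ≈ 3.00.
Method II: p ≈ ln(1.61e-02/3.58e-02)/ln(3.58e-02/7.97e-02) ≈ 1.00.
Method I has the higher order (≈3.0 vs ≈1.0).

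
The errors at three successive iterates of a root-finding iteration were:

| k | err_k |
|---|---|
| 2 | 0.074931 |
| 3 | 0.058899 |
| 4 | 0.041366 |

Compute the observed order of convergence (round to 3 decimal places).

1.468

p ≈ ln(err_4/err_3) / ln(err_3/err_2)
  = ln(0.041366/0.058899) / ln(0.058899/0.074931)
  = ln(0.702321) / ln(0.786043)
  = -0.353365 / -0.240744 ≈ 1.467804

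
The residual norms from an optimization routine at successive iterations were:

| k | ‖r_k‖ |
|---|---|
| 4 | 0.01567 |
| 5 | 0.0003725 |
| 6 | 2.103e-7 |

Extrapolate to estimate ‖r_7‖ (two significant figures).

6.7e-14

First estimate the order: p ≈ ln(‖r_6‖/‖r_5‖) / ln(‖r_5‖/‖r_4‖) = ln(2.103e-7/0.0003725)/ln(0.0003725/0.01567) = ln(0.000564564)/ln(0.0237715) ≈ 2.0002.
Then ‖r_7‖ ≈ ‖r_6‖·(‖r_6‖/‖r_5‖)^p = 2.103e-7·(0.000564564)^2.0002 = 2.103e-7·3.18256e-07 ≈ 6.693e-14.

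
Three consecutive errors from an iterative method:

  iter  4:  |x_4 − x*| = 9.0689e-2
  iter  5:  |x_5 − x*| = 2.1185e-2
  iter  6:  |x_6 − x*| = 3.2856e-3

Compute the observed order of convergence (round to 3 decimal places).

p ≈ ln(|x_6 − x*|/|x_5 − x*|) / ln(|x_5 − x*|/|x_4 − x*|)
  = ln(3.2856e-3/2.1185e-2) / ln(2.1185e-2/9.0689e-2)
  = ln(0.155091) / ln(0.233601)
  = -1.863743 / -1.454141 ≈ 1.281680

1.282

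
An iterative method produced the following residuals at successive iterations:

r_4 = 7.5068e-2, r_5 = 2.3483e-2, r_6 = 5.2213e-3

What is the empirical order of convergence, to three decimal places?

1.294

p ≈ ln(r_6/r_5) / ln(r_5/r_4)
  = ln(5.2213e-3/2.3483e-2) / ln(2.3483e-2/7.5068e-2)
  = ln(0.222344) / ln(0.312823)
  = -1.503530 / -1.162118 ≈ 1.293784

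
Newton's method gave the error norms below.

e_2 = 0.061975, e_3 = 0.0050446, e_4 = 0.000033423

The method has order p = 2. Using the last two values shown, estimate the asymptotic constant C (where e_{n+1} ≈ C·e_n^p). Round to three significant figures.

C ≈ e_4 / e_3^2
  = 0.000033423 / (0.0050446)^2
  = 0.000033423 / 2.5448e-05 ≈ 1.3134

1.31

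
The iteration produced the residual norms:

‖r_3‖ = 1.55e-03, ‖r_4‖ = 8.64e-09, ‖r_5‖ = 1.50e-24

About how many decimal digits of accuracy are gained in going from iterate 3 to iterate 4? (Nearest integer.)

Digits gained ≈ log₁₀(‖r_3‖/‖r_4‖) = log₁₀(1.55e-03/8.64e-09) = log₁₀(179398) ≈ 5.254.

5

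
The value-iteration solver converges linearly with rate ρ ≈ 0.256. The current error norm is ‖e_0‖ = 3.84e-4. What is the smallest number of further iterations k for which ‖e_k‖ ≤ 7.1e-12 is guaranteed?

After k steps, ‖e_k‖ ≈ 3.84e-4·0.256^k.
Need 0.256^k ≤ 7.1e-12/3.84e-4 = 1.84896e-08.
k ≥ ln(1.84896e-08)/ln(0.256) = -17.8061/-1.36258 = 13.068.
Smallest integer k = 14.

14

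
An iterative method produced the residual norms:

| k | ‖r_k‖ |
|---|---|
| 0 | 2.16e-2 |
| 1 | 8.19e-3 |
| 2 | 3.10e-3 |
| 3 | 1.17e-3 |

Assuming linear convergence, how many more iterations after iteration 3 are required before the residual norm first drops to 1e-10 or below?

17

Rate ρ ≈ ‖r_3‖/‖r_2‖ = 1.17e-3/3.10e-3 = 0.3774.
After j more steps, ‖r_{3+j}‖ ≈ 1.17e-3·ρ^j; need ρ^j ≤ 1e-10/1.17e-3 = 8.54701e-08.
j ≥ ln(8.54701e-08)/ln(0.3774) = -16.2751/-0.97445 = 16.702.
So 17 more iterations are needed.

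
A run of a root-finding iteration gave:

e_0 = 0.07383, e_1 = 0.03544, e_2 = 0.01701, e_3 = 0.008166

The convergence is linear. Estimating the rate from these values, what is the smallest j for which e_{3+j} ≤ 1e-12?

32

Rate ρ ≈ e_3/e_2 = 0.008166/0.01701 = 0.4801.
After j more steps, e_{3+j} ≈ 0.008166·ρ^j; need ρ^j ≤ 1e-12/0.008166 = 1.22459e-10.
j ≥ ln(1.22459e-10)/ln(0.4801) = -22.8232/-0.73376 = 31.104.
So 32 more iterations are needed.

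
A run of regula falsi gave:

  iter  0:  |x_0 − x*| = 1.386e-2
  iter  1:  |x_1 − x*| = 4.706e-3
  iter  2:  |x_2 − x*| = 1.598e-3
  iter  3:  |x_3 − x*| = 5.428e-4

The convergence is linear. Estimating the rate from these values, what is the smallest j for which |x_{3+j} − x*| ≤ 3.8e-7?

7

Rate ρ ≈ |x_3 − x*|/|x_2 − x*| = 5.428e-4/1.598e-3 = 0.3397.
After j more steps, |x_{3+j} − x*| ≈ 5.428e-4·ρ^j; need ρ^j ≤ 3.8e-7/5.428e-4 = 0.000700074.
j ≥ ln(0.000700074)/ln(0.3397) = -7.2643/-1.07969 = 6.728.
So 7 more iterations are needed.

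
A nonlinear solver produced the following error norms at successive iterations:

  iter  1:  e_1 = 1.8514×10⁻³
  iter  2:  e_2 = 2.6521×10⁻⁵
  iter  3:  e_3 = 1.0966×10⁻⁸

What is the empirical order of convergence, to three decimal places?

p ≈ ln(e_3/e_2) / ln(e_2/e_1)
  = ln(1.0966×10⁻⁸/2.6521×10⁻⁵) / ln(2.6521×10⁻⁵/1.8514×10⁻³)
  = ln(0.000413484) / ln(0.0143248)
  = -7.790892 / -4.245763 ≈ 1.834980

1.835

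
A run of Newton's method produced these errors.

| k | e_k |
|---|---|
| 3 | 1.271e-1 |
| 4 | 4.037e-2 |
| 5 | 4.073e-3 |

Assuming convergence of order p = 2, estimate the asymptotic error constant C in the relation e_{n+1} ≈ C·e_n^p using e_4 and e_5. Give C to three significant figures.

C ≈ e_5 / e_4^2
  = 4.073e-3 / (4.037e-2)^2
  = 4.073e-3 / 0.00162974 ≈ 2.4992

2.50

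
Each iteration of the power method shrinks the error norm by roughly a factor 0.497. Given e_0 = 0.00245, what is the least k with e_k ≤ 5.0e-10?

After k steps, e_k ≈ 0.00245·0.497^k.
Need 0.497^k ≤ 5.0e-10/0.00245 = 2.04082e-07.
k ≥ ln(2.04082e-07)/ln(0.497) = -15.4047/-0.69917 = 22.033.
Smallest integer k = 23.

23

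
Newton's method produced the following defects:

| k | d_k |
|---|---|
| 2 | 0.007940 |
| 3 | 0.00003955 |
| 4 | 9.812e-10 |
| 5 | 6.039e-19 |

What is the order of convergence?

Consecutive ratios: d_5/d_4 = 6.039e-19/9.812e-10 = 6.15471e-10, d_4/d_3 = 9.812e-10/0.00003955 = 2.48091e-05.
p ≈ ln(6.15471e-10)/ln(2.48091e-05) = -21.2086/-10.6043 ≈ 2.00.
So the convergence is quadratic (order 2).

2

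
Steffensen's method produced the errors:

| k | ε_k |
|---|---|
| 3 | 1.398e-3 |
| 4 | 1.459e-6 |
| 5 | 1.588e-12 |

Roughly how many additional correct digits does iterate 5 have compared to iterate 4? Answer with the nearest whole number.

6

Digits gained ≈ log₁₀(ε_4/ε_5) = log₁₀(1.459e-6/1.588e-12) = log₁₀(918766) ≈ 5.963.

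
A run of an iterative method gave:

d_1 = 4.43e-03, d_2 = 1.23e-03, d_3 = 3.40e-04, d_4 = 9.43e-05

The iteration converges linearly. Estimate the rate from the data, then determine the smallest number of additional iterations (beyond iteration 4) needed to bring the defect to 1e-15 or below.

Rate ρ ≈ d_4/d_3 = 9.43e-05/3.40e-04 = 0.2774.
After j more steps, d_{4+j} ≈ 9.43e-05·ρ^j; need ρ^j ≤ 1e-15/9.43e-05 = 1.06045e-11.
j ≥ ln(1.06045e-11)/ln(0.2774) = -25.2697/-1.28229 = 19.707.
So 20 more iterations are needed.

20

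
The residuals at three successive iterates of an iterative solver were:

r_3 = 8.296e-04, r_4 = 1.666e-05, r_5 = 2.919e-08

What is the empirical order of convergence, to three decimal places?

p ≈ ln(r_5/r_4) / ln(r_4/r_3)
  = ln(2.919e-08/1.666e-05) / ln(1.666e-05/8.296e-04)
  = ln(0.0017521) / ln(0.020082)
  = -6.346940 / -3.907931 ≈ 1.624118

1.624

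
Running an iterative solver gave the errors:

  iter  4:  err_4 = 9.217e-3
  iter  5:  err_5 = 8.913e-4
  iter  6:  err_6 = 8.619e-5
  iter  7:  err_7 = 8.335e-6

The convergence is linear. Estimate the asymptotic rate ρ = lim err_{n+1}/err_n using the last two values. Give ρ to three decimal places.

0.097

ρ ≈ err_7/err_6 = 8.335e-6/8.619e-5 = 0.09670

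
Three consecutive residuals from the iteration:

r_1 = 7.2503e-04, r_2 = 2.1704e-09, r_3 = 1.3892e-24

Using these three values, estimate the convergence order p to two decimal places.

p ≈ ln(r_3/r_2) / ln(r_2/r_1)
  = ln(1.3892e-24/2.1704e-09) / ln(2.1704e-09/7.2503e-04)
  = ln(6.40066e-16) / ln(2.99353e-06)
  = -34.98496 / -12.71906 ≈ 2.75059

2.75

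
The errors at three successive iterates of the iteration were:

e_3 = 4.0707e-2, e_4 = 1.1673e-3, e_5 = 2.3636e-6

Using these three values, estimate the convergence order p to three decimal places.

p ≈ ln(e_5/e_4) / ln(e_4/e_3)
  = ln(2.3636e-6/1.1673e-3) / ln(1.1673e-3/4.0707e-2)
  = ln(0.00202484) / ln(0.0286757)
  = -6.202265 / -3.551705 ≈ 1.746278

1.746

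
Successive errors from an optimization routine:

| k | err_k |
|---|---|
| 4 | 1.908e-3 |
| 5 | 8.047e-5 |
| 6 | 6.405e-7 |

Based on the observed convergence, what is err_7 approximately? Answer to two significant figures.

4.0e-10

First estimate the order: p ≈ ln(err_6/err_5) / ln(err_5/err_4) = ln(6.405e-7/8.047e-5)/ln(8.047e-5/1.908e-3) = ln(0.00795949)/ln(0.0421751) ≈ 1.5267.
Then err_7 ≈ err_6·(err_6/err_5)^p = 6.405e-7·(0.00795949)^1.5267 = 6.405e-7·0.000624139 ≈ 3.998e-10.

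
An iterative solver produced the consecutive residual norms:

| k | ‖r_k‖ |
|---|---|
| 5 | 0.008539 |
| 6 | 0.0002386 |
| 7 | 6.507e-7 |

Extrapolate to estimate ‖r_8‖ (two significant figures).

3.8e-11

First estimate the order: p ≈ ln(‖r_7‖/‖r_6‖) / ln(‖r_6‖/‖r_5‖) = ln(6.507e-7/0.0002386)/ln(0.0002386/0.008539) = ln(0.00272716)/ln(0.0279424) ≈ 1.6504.
Then ‖r_8‖ ≈ ‖r_7‖·(‖r_7‖/‖r_6‖)^p = 6.507e-7·(0.00272716)^1.6504 = 6.507e-7·5.85999e-05 ≈ 3.813e-11.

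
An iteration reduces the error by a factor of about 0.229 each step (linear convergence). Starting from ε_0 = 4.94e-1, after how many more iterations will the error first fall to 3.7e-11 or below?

After k steps, ε_k ≈ 4.94e-1·0.229^k.
Need 0.229^k ≤ 3.7e-11/4.94e-1 = 7.48988e-11.
k ≥ ln(7.48988e-11)/ln(0.229) = -23.3149/-1.47403 = 15.817.
Smallest integer k = 16.

16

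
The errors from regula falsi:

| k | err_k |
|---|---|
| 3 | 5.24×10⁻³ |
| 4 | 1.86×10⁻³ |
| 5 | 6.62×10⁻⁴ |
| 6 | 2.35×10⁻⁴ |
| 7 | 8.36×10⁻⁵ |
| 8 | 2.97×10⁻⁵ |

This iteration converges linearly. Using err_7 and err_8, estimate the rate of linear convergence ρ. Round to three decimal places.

0.355

ρ ≈ err_8/err_7 = 2.97×10⁻⁵/8.36×10⁻⁵ = 0.35526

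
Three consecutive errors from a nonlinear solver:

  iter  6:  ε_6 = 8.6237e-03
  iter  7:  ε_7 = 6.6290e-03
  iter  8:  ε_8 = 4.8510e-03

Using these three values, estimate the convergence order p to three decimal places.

1.187

p ≈ ln(ε_8/ε_7) / ln(ε_7/ε_6)
  = ln(4.8510e-03/6.6290e-03) / ln(6.6290e-03/8.6237e-03)
  = ln(0.731785) / ln(0.768696)
  = -0.312269 / -0.263060 ≈ 1.187064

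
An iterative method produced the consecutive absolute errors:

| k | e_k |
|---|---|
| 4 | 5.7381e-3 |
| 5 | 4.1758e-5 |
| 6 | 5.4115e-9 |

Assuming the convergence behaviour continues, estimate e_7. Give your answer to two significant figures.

4.6e-16

First estimate the order: p ≈ ln(e_6/e_5) / ln(e_5/e_4) = ln(5.4115e-9/4.1758e-5)/ln(4.1758e-5/5.7381e-3) = ln(0.000129592)/ln(0.00727732) ≈ 1.8182.
Then e_7 ≈ e_6·(e_6/e_5)^p = 5.4115e-9·(0.000129592)^1.8182 = 5.4115e-9·8.5485e-08 ≈ 4.626e-16.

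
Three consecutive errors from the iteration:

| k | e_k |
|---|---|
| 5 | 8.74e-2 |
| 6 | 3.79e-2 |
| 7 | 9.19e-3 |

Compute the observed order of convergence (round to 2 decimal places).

1.70

p ≈ ln(e_7/e_6) / ln(e_6/e_5)
  = ln(9.19e-3/3.79e-2) / ln(3.79e-2/8.74e-2)
  = ln(0.24248) / ln(0.433638)
  = -1.41684 / -0.83555 ≈ 1.69570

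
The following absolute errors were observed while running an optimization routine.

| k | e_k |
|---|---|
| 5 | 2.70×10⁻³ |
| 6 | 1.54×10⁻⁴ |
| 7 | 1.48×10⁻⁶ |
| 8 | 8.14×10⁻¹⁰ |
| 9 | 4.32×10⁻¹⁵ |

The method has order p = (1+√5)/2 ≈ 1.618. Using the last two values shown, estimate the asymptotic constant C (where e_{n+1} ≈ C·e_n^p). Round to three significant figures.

C ≈ e_9 / e_8^1.618
  = 4.32×10⁻¹⁵ / (8.14×10⁻¹⁰)^1.618
  = 4.32×10⁻¹⁵ / 1.96513e-15 ≈ 2.1983

2.20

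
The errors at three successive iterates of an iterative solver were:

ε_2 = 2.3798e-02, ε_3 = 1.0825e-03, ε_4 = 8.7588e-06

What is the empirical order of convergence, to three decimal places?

1.559

p ≈ ln(ε_4/ε_3) / ln(ε_3/ε_2)
  = ln(8.7588e-06/1.0825e-03) / ln(1.0825e-03/2.3798e-02)
  = ln(0.00809127) / ln(0.045487)
  = -4.816970 / -3.090329 ≈ 1.558724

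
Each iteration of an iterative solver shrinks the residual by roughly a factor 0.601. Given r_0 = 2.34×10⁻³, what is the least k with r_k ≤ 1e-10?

After k steps, r_k ≈ 2.34×10⁻³·0.601^k.
Need 0.601^k ≤ 1e-10/2.34×10⁻³ = 4.2735e-08.
k ≥ ln(4.2735e-08)/ln(0.601) = -16.9682/-0.50916 = 33.326.
Smallest integer k = 34.

34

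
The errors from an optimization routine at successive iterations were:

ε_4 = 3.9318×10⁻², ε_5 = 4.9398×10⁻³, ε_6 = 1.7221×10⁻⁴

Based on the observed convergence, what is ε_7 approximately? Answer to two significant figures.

First estimate the order: p ≈ ln(ε_6/ε_5) / ln(ε_5/ε_4) = ln(1.7221×10⁻⁴/4.9398×10⁻³)/ln(4.9398×10⁻³/3.9318×10⁻²) = ln(0.0348617)/ln(0.125637) ≈ 1.6180.
Then ε_7 ≈ ε_6·(ε_6/ε_5)^p = 1.7221×10⁻⁴·(0.0348617)^1.6180 = 1.7221×10⁻⁴·0.00438046 ≈ 7.544e-07.

7.5e-7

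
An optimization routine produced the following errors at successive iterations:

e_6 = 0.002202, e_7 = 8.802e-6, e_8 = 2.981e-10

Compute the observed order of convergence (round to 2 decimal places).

p ≈ ln(e_8/e_7) / ln(e_7/e_6)
  = ln(2.981e-10/8.802e-6) / ln(8.802e-6/0.002202)
  = ln(3.38673e-05) / ln(0.00399728)
  = -10.29306 / -5.52214 ≈ 1.86396

1.86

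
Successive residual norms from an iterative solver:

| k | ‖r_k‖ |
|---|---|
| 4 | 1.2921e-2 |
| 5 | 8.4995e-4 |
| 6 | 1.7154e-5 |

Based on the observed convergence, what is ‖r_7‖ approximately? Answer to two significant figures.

6.4e-8

First estimate the order: p ≈ ln(‖r_6‖/‖r_5‖) / ln(‖r_5‖/‖r_4‖) = ln(1.7154e-5/8.4995e-4)/ln(8.4995e-4/1.2921e-2) = ln(0.0201824)/ln(0.0657805) ≈ 1.4342.
Then ‖r_7‖ ≈ ‖r_6‖·(‖r_6‖/‖r_5‖)^p = 1.7154e-5·(0.0201824)^1.4342 = 1.7154e-5·0.00370674 ≈ 6.359e-08.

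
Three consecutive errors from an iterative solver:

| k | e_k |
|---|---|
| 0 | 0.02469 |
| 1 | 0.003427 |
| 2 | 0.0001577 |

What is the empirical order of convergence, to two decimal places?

1.56

p ≈ ln(e_2/e_1) / ln(e_1/e_0)
  = ln(0.0001577/0.003427) / ln(0.003427/0.02469)
  = ln(0.0460169) / ln(0.138801)
  = -3.07875 / -1.97471 ≈ 1.55909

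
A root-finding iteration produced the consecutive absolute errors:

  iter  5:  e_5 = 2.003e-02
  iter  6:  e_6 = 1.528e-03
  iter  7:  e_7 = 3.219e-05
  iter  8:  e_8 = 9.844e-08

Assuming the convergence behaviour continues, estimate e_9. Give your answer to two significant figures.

First estimate the order: p ≈ ln(e_8/e_7) / ln(e_7/e_6) = ln(9.844e-08/3.219e-05)/ln(3.219e-05/1.528e-03) = ln(0.00305809)/ln(0.0210668) ≈ 1.5000.
Then e_9 ≈ e_8·(e_8/e_7)^p = 9.844e-08·(0.00305809)^1.5000 = 9.844e-08·0.000169112 ≈ 1.665e-11.

1.7e-11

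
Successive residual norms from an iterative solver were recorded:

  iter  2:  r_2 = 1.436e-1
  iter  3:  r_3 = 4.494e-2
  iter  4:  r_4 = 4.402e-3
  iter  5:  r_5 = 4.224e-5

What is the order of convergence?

2

Consecutive ratios: r_5/r_4 = 4.224e-5/4.402e-3 = 0.00959564, r_4/r_3 = 4.402e-3/4.494e-2 = 0.0979528.
p ≈ ln(0.00959564)/ln(0.0979528) = -4.6464/-2.3233 ≈ 2.00.
So the convergence is quadratic (order 2).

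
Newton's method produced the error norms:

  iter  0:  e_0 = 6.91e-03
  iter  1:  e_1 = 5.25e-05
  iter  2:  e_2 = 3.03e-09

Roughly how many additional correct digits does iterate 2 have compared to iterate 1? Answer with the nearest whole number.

4

Digits gained ≈ log₁₀(e_1/e_2) = log₁₀(5.25e-05/3.03e-09) = log₁₀(17326.7) ≈ 4.239.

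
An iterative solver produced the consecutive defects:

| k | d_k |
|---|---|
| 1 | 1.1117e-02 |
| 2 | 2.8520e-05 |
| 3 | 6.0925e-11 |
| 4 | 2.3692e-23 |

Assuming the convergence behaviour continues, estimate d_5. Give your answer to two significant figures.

1.6e-50

First estimate the order: p ≈ ln(d_4/d_3) / ln(d_3/d_2) = ln(2.3692e-23/6.0925e-11)/ln(6.0925e-11/2.8520e-05) = ln(3.88872e-13)/ln(2.13622e-06) ≈ 2.1886.
Then d_5 ≈ d_4·(d_4/d_3)^p = 2.3692e-23·(3.88872e-13)^2.1886 = 2.3692e-23·6.90321e-28 ≈ 1.636e-50.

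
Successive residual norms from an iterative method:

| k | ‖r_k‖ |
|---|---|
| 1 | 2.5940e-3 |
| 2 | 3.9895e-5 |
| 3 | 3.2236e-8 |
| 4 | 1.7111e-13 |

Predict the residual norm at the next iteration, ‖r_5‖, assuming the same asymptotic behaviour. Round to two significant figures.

1.7e-22

First estimate the order: p ≈ ln(‖r_4‖/‖r_3‖) / ln(‖r_3‖/‖r_2‖) = ln(1.7111e-13/3.2236e-8)/ln(3.2236e-8/3.9895e-5) = ln(5.30804e-06)/ln(0.000808021) ≈ 1.7057.
Then ‖r_5‖ ≈ ‖r_4‖·(‖r_4‖/‖r_3‖)^p = 1.7111e-13·(5.30804e-06)^1.7057 = 1.7111e-13·1.00536e-09 ≈ 1.72e-22.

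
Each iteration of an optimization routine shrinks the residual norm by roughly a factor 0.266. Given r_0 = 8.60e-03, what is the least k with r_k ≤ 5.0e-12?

After k steps, r_k ≈ 8.60e-03·0.266^k.
Need 0.266^k ≤ 5.0e-12/8.60e-03 = 5.81395e-10.
k ≥ ln(5.81395e-10)/ln(0.266) = -21.2656/-1.32426 = 16.058.
Smallest integer k = 17.

17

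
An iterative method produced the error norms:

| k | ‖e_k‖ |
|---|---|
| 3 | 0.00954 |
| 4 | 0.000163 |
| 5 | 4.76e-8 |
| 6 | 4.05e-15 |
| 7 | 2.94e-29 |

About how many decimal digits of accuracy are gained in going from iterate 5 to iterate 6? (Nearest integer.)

7

Digits gained ≈ log₁₀(‖e_5‖/‖e_6‖) = log₁₀(4.76e-8/4.05e-15) = log₁₀(1.17531e+07) ≈ 7.070.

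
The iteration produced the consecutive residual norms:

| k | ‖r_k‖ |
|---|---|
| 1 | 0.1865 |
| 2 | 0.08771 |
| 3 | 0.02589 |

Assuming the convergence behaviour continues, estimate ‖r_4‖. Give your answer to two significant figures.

First estimate the order: p ≈ ln(‖r_3‖/‖r_2‖) / ln(‖r_2‖/‖r_1‖) = ln(0.02589/0.08771)/ln(0.08771/0.1865) = ln(0.295177)/ln(0.470295) ≈ 1.6174.
Then ‖r_4‖ ≈ ‖r_3‖·(‖r_3‖/‖r_2‖)^p = 0.02589·(0.295177)^1.6174 = 0.02589·0.138967 ≈ 0.003598.

3.6e-3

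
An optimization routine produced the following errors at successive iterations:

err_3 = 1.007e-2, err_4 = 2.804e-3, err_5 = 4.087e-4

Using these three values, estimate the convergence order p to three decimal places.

p ≈ ln(err_5/err_4) / ln(err_4/err_3)
  = ln(4.087e-4/2.804e-3) / ln(2.804e-3/1.007e-2)
  = ln(0.145756) / ln(0.278451)
  = -1.925821 / -1.278513 ≈ 1.506298

1.506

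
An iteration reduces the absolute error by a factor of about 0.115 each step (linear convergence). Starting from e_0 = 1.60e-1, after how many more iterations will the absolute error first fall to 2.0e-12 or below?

After k steps, e_k ≈ 1.60e-1·0.115^k.
Need 0.115^k ≤ 2.0e-12/1.60e-1 = 1.25e-11.
k ≥ ln(1.25e-11)/ln(0.115) = -25.1053/-2.16282 = 11.608.
Smallest integer k = 12.

12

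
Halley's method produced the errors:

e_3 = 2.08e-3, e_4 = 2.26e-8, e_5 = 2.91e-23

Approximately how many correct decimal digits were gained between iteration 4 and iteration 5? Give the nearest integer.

Digits gained ≈ log₁₀(e_4/e_5) = log₁₀(2.26e-8/2.91e-23) = log₁₀(7.76632e+14) ≈ 14.890.

15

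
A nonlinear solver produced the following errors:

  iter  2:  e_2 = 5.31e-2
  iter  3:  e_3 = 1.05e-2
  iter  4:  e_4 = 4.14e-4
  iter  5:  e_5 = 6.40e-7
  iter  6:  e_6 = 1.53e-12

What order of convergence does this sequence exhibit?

Consecutive ratios: e_6/e_5 = 1.53e-12/6.40e-7 = 2.39062e-06, e_5/e_4 = 6.40e-7/4.14e-4 = 0.00154589.
p ≈ ln(2.39062e-06)/ln(0.00154589) = -12.9440/-6.4722 ≈ 2.00.
So the convergence is quadratic (order 2).

2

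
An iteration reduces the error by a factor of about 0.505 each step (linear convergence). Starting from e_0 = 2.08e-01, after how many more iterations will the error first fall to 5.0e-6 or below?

After k steps, e_k ≈ 2.08e-01·0.505^k.
Need 0.505^k ≤ 5.0e-6/2.08e-01 = 2.40385e-05.
k ≥ ln(2.40385e-05)/ln(0.505) = -10.6359/-0.68320 = 15.568.
Smallest integer k = 16.

16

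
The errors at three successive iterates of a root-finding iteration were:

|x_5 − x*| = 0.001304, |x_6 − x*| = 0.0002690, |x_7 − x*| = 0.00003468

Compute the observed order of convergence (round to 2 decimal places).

1.30

p ≈ ln(|x_7 − x*|/|x_6 − x*|) / ln(|x_6 − x*|/|x_5 − x*|)
  = ln(0.00003468/0.0002690) / ln(0.0002690/0.001304)
  = ln(0.128922) / ln(0.206288)
  = -2.04855 / -1.57848 ≈ 1.29780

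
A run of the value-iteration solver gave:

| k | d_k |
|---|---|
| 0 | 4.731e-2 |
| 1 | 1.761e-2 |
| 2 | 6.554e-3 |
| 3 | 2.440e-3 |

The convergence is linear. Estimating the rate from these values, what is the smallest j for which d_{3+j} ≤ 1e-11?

20

Rate ρ ≈ d_3/d_2 = 2.440e-3/6.554e-3 = 0.3723.
After j more steps, d_{3+j} ≈ 2.440e-3·ρ^j; need ρ^j ≤ 1e-11/2.440e-3 = 4.09836e-09.
j ≥ ln(4.09836e-09)/ln(0.3723) = -19.3127/-0.98806 = 19.546.
So 20 more iterations are needed.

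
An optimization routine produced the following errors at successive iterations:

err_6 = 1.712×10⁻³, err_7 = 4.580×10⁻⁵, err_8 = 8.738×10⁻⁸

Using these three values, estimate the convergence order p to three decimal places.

1.729

p ≈ ln(err_8/err_7) / ln(err_7/err_6)
  = ln(8.738×10⁻⁸/4.580×10⁻⁵) / ln(4.580×10⁻⁵/1.712×10⁻³)
  = ln(0.00190786) / ln(0.0267523)
  = -6.261773 / -3.621135 ≈ 1.729229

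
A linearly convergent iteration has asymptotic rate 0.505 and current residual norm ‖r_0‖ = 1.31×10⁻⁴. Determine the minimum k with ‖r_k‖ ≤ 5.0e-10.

After k steps, ‖r_k‖ ≈ 1.31×10⁻⁴·0.505^k.
Need 0.505^k ≤ 5.0e-10/1.31×10⁻⁴ = 3.81679e-06.
k ≥ ln(3.81679e-06)/ln(0.505) = -12.4761/-0.68320 = 18.261.
Smallest integer k = 19.

19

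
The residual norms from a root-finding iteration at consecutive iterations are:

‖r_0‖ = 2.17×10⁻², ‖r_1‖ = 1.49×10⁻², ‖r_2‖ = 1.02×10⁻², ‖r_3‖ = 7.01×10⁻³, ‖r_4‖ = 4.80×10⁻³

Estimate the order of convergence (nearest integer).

1

Consecutive ratios: ‖r_4‖/‖r_3‖ = 4.80×10⁻³/7.01×10⁻³ = 0.684736, ‖r_3‖/‖r_2‖ = 7.01×10⁻³/1.02×10⁻² = 0.687255.
p ≈ ln(0.684736)/ln(0.687255) = -0.3787/-0.3751 ≈ 1.01.
So the convergence is linear (order 1).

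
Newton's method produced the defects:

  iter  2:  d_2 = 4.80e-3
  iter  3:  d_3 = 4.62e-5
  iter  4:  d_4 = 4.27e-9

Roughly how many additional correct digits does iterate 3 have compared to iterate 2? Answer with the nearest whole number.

2

Digits gained ≈ log₁₀(d_2/d_3) = log₁₀(4.80e-3/4.62e-5) = log₁₀(103.896) ≈ 2.017.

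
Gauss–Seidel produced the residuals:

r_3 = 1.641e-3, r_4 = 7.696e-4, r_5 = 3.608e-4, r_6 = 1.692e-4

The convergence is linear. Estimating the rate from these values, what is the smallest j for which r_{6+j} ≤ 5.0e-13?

26

Rate ρ ≈ r_6/r_5 = 1.692e-4/3.608e-4 = 0.4690.
After j more steps, r_{6+j} ≈ 1.692e-4·ρ^j; need ρ^j ≤ 5.0e-13/1.692e-4 = 2.95508e-09.
j ≥ ln(2.95508e-09)/ln(0.4690) = -19.6397/-0.75715 = 25.939.
So 26 more iterations are needed.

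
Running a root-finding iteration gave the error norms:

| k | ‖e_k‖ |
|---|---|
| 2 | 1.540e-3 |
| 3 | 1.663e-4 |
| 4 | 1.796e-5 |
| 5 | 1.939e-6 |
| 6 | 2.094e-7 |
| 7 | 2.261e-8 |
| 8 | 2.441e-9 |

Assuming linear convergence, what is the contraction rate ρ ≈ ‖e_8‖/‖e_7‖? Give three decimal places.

0.108

ρ ≈ ‖e_8‖/‖e_7‖ = 2.441e-9/2.261e-8 = 0.10796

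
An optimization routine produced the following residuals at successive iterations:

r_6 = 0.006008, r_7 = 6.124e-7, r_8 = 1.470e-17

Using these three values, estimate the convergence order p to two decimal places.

p ≈ ln(r_8/r_7) / ln(r_7/r_6)
  = ln(1.470e-17/6.124e-7) / ln(6.124e-7/0.006008)
  = ln(2.40039e-11) / ln(0.000101931)
  = -24.45280 / -9.19121 ≈ 2.66045

2.66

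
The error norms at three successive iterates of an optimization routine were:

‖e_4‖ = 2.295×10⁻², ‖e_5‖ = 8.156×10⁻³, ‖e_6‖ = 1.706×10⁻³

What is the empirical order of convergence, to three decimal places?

p ≈ ln(‖e_6‖/‖e_5‖) / ln(‖e_5‖/‖e_4‖)
  = ln(1.706×10⁻³/8.156×10⁻³) / ln(8.156×10⁻³/2.295×10⁻²)
  = ln(0.209171) / ln(0.355381)
  = -1.564603 / -1.034565 ≈ 1.512329

1.512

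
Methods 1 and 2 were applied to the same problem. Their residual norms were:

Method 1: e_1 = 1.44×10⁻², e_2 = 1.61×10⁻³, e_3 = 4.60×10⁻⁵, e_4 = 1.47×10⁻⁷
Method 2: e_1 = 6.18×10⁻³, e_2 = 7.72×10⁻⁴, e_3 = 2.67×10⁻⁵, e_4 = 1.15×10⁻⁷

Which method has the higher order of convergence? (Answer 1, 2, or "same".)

Method 1: p ≈ ln(1.47×10⁻⁷/4.60×10⁻⁵)/ln(4.60×10⁻⁵/1.61×10⁻³) ≈ 1.62.
Method 2: p ≈ ln(1.15×10⁻⁷/2.67×10⁻⁵)/ln(2.67×10⁻⁵/7.72×10⁻⁴) ≈ 1.62.
Both orders ≈ 1.6 — effectively the same.

same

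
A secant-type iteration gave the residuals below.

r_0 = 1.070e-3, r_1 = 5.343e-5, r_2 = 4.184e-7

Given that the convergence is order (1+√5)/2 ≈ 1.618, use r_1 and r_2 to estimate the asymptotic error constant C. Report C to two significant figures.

C ≈ r_2 / r_1^1.618
  = 4.184e-7 / (5.343e-5)^1.618
  = 4.184e-7 / 1.22337e-07 ≈ 3.4201

3.4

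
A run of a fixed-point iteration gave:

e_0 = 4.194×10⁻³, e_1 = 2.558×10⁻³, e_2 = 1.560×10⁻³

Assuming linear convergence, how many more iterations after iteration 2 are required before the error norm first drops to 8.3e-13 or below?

44

Rate ρ ≈ e_2/e_1 = 1.560×10⁻³/2.558×10⁻³ = 0.6099.
After j more steps, e_{2+j} ≈ 1.560×10⁻³·ρ^j; need ρ^j ≤ 8.3e-13/1.560×10⁻³ = 5.32051e-10.
j ≥ ln(5.32051e-10)/ln(0.6099) = -21.3543/-0.49446 = 43.187.
So 44 more iterations are needed.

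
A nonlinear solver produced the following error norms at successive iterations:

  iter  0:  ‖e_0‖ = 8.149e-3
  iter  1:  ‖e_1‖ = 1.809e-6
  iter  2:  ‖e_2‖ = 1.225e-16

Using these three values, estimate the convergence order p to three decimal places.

2.783

p ≈ ln(‖e_2‖/‖e_1‖) / ln(‖e_1‖/‖e_0‖)
  = ln(1.225e-16/1.809e-6) / ln(1.809e-6/8.149e-3)
  = ln(6.7717e-11) / ln(0.00022199)
  = -23.415684 / -8.412878 ≈ 2.783314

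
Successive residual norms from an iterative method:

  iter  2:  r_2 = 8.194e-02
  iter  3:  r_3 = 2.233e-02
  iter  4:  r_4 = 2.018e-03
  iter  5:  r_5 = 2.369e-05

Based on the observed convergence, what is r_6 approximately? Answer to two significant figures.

First estimate the order: p ≈ ln(r_5/r_4) / ln(r_4/r_3) = ln(2.369e-05/2.018e-03)/ln(2.018e-03/2.233e-02) = ln(0.0117393)/ln(0.0903717) ≈ 1.8491.
Then r_6 ≈ r_5·(r_5/r_4)^p = 2.369e-05·(0.0117393)^1.8491 = 2.369e-05·0.00026951 ≈ 6.385e-09.

6.4e-9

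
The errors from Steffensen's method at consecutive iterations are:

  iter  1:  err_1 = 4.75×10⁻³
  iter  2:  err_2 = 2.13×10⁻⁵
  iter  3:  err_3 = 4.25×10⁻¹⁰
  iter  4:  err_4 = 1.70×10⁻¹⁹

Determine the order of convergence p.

Consecutive ratios: err_4/err_3 = 1.70×10⁻¹⁹/4.25×10⁻¹⁰ = 4e-10, err_3/err_2 = 4.25×10⁻¹⁰/2.13×10⁻⁵ = 1.99531e-05.
p ≈ ln(4e-10)/ln(1.99531e-05) = -21.6396/-10.8221 ≈ 2.00.
So the convergence is quadratic (order 2).

2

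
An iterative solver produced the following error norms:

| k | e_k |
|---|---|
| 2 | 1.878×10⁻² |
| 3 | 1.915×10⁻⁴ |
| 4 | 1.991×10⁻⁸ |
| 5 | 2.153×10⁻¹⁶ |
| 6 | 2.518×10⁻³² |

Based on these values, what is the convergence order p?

Consecutive ratios: e_6/e_5 = 2.518×10⁻³²/2.153×10⁻¹⁶ = 1.16953e-16, e_5/e_4 = 2.153×10⁻¹⁶/1.991×10⁻⁸ = 1.08137e-08.
p ≈ ln(1.16953e-16)/ln(1.08137e-08) = -36.6848/-18.3425 ≈ 2.00.
So the convergence is quadratic (order 2).

2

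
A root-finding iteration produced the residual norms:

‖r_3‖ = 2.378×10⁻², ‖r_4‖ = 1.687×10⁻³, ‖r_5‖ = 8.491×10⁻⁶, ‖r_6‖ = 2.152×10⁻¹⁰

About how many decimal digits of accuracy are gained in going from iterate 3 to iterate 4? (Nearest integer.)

Digits gained ≈ log₁₀(‖r_3‖/‖r_4‖) = log₁₀(2.378×10⁻²/1.687×10⁻³) = log₁₀(14.096) ≈ 1.149.

1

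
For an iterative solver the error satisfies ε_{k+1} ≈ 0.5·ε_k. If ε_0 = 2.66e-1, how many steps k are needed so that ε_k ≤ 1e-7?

22

After k steps, ε_k ≈ 2.66e-1·0.5^k.
Need 0.5^k ≤ 1e-7/2.66e-1 = 3.7594e-07.
k ≥ ln(3.7594e-07)/ln(0.5) = -14.7938/-0.69315 = 21.343.
Smallest integer k = 22.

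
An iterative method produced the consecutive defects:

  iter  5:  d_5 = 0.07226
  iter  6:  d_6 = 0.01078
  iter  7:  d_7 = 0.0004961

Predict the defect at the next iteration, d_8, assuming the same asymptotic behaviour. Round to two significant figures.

First estimate the order: p ≈ ln(d_7/d_6) / ln(d_6/d_5) = ln(0.0004961/0.01078)/ln(0.01078/0.07226) = ln(0.0460204)/ln(0.149184) ≈ 1.6182.
Then d_8 ≈ d_7·(d_7/d_6)^p = 0.0004961·(0.0460204)^1.6182 = 0.0004961·0.00686098 ≈ 3.404e-06.

3.4e-6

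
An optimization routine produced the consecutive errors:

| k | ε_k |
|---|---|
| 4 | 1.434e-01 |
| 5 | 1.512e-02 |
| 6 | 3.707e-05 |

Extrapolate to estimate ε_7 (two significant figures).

First estimate the order: p ≈ ln(ε_6/ε_5) / ln(ε_5/ε_4) = ln(3.707e-05/1.512e-02)/ln(1.512e-02/1.434e-01) = ln(0.00245172)/ln(0.105439) ≈ 2.6720.
Then ε_7 ≈ ε_6·(ε_6/ε_5)^p = 3.707e-05·(0.00245172)^2.6720 = 3.707e-05·1.05844e-07 ≈ 3.924e-12.

3.9e-12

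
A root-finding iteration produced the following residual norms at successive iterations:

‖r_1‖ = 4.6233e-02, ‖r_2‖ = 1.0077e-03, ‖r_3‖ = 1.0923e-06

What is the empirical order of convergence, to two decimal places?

p ≈ ln(‖r_3‖/‖r_2‖) / ln(‖r_2‖/‖r_1‖)
  = ln(1.0923e-06/1.0077e-03) / ln(1.0077e-03/4.6233e-02)
  = ln(0.00108395) / ln(0.0217961)
  = -6.82714 / -3.82602 ≈ 1.78440

1.78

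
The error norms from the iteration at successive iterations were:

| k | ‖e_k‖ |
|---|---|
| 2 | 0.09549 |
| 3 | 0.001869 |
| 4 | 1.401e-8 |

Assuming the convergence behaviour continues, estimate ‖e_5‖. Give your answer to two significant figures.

First estimate the order: p ≈ ln(‖e_4‖/‖e_3‖) / ln(‖e_3‖/‖e_2‖) = ln(1.401e-8/0.001869)/ln(0.001869/0.09549) = ln(7.49599e-06)/ln(0.0195727) ≈ 3.0001.
Then ‖e_5‖ ≈ ‖e_4‖·(‖e_4‖/‖e_3‖)^p = 1.401e-8·(7.49599e-06)^3.0001 = 1.401e-8·4.20702e-16 ≈ 5.894e-24.

5.9e-24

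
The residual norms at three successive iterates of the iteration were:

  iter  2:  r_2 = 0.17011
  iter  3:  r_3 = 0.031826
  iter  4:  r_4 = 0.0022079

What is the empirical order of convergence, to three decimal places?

p ≈ ln(r_4/r_3) / ln(r_3/r_2)
  = ln(0.0022079/0.031826) / ln(0.031826/0.17011)
  = ln(0.0693741) / ln(0.187091)
  = -2.668242 / -1.676160 ≈ 1.591878

1.592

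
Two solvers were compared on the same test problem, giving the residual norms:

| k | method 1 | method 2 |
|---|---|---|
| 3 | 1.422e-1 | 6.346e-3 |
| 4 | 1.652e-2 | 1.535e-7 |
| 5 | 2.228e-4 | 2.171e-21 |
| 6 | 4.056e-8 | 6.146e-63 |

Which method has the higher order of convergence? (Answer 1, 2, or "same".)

Method 1: p ≈ ln(4.056e-8/2.228e-4)/ln(2.228e-4/1.652e-2) ≈ 2.00.
Method 2: p ≈ ln(6.146e-63/2.171e-21)/ln(2.171e-21/1.535e-7) ≈ 3.00.
Method 2 has the higher order (≈3.0 vs ≈2.0).

2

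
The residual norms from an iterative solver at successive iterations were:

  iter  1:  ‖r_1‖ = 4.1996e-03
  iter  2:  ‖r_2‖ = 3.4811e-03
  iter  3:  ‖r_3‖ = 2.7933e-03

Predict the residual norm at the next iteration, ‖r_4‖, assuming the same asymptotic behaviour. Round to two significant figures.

First estimate the order: p ≈ ln(‖r_3‖/‖r_2‖) / ln(‖r_2‖/‖r_1‖) = ln(2.7933e-03/3.4811e-03)/ln(3.4811e-03/4.1996e-03) = ln(0.802419)/ln(0.828912) ≈ 1.1731.
Then ‖r_4‖ ≈ ‖r_3‖·(‖r_3‖/‖r_2‖)^p = 2.7933e-03·(0.802419)^1.1731 = 2.7933e-03·0.772419 ≈ 0.002158.

2.2e-3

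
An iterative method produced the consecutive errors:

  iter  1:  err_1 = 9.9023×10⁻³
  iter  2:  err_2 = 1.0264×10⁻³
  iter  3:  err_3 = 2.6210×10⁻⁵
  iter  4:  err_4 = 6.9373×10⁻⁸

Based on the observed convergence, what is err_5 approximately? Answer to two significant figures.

4.7e-12

First estimate the order: p ≈ ln(err_4/err_3) / ln(err_3/err_2) = ln(6.9373×10⁻⁸/2.6210×10⁻⁵)/ln(2.6210×10⁻⁵/1.0264×10⁻³) = ln(0.00264681)/ln(0.0255359) ≈ 1.6180.
Then err_5 ≈ err_4·(err_4/err_3)^p = 6.9373×10⁻⁸·(0.00264681)^1.6180 = 6.9373×10⁻⁸·6.76029e-05 ≈ 4.69e-12.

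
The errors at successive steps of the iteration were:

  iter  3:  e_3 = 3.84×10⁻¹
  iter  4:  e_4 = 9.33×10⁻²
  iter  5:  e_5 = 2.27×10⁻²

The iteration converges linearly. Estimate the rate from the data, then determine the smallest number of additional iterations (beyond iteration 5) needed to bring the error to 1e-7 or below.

Rate ρ ≈ e_5/e_4 = 2.27×10⁻²/9.33×10⁻² = 0.2433.
After j more steps, e_{5+j} ≈ 2.27×10⁻²·ρ^j; need ρ^j ≤ 1e-7/2.27×10⁻² = 4.40529e-06.
j ≥ ln(4.40529e-06)/ln(0.2433) = -12.3327/-1.41346 = 8.725.
So 9 more iterations are needed.

9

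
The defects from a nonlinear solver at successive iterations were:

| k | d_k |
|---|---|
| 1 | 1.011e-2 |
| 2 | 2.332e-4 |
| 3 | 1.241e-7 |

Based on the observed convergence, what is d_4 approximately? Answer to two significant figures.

First estimate the order: p ≈ ln(d_3/d_2) / ln(d_2/d_1) = ln(1.241e-7/2.332e-4)/ln(2.332e-4/1.011e-2) = ln(0.000532161)/ln(0.0230663) ≈ 1.9999.
Then d_4 ≈ d_3·(d_3/d_2)^p = 1.241e-7·(0.000532161)^1.9999 = 1.241e-7·2.83409e-07 ≈ 3.517e-14.

3.5e-14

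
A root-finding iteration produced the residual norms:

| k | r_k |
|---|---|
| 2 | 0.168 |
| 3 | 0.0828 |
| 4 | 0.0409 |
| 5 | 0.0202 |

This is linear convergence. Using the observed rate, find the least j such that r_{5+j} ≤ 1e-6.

Rate ρ ≈ r_5/r_4 = 0.0202/0.0409 = 0.4939.
After j more steps, r_{5+j} ≈ 0.0202·ρ^j; need ρ^j ≤ 1e-6/0.0202 = 4.9505e-05.
j ≥ ln(4.9505e-05)/ln(0.4939) = -9.9134/-0.70542 = 14.053.
So 15 more iterations are needed.

15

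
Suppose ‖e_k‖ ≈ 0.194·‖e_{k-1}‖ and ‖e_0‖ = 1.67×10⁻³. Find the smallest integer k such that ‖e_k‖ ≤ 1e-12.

13

After k steps, ‖e_k‖ ≈ 1.67×10⁻³·0.194^k.
Need 0.194^k ≤ 1e-12/1.67×10⁻³ = 5.98802e-10.
k ≥ ln(5.98802e-10)/ln(0.194) = -21.2361/-1.63990 = 12.950.
Smallest integer k = 13.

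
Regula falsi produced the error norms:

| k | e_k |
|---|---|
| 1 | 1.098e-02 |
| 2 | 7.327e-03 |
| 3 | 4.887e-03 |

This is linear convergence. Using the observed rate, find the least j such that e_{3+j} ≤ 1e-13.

Rate ρ ≈ e_3/e_2 = 4.887e-03/7.327e-03 = 0.6670.
After j more steps, e_{3+j} ≈ 4.887e-03·ρ^j; need ρ^j ≤ 1e-13/4.887e-03 = 2.04625e-11.
j ≥ ln(2.04625e-11)/ln(0.6670) = -24.6124/-0.40497 = 60.776.
So 61 more iterations are needed.

61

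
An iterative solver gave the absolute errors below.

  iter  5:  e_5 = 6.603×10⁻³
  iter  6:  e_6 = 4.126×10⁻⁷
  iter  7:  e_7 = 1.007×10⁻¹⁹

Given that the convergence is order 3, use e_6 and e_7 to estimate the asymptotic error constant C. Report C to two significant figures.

1.4

C ≈ e_7 / e_6^3
  = 1.007×10⁻¹⁹ / (4.126×10⁻⁷)^3
  = 1.007×10⁻¹⁹ / 7.02405e-20 ≈ 1.4336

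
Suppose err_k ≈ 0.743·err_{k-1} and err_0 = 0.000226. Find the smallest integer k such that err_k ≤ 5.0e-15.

83

After k steps, err_k ≈ 0.000226·0.743^k.
Need 0.743^k ≤ 5.0e-15/0.000226 = 2.21239e-11.
k ≥ ln(2.21239e-11)/ln(0.743) = -24.5344/-0.29706 = 82.591.
Smallest integer k = 83.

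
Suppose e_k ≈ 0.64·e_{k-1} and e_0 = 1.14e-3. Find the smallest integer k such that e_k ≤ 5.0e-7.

18

After k steps, e_k ≈ 1.14e-3·0.64^k.
Need 0.64^k ≤ 5.0e-7/1.14e-3 = 0.000438596.
k ≥ ln(0.000438596)/ln(0.64) = -7.7319/-0.44629 = 17.325.
Smallest integer k = 18.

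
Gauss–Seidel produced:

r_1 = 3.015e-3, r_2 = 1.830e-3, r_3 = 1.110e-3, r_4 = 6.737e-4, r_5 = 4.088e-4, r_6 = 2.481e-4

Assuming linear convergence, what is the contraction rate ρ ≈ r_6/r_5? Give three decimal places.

0.607

ρ ≈ r_6/r_5 = 2.481e-4/4.088e-4 = 0.60690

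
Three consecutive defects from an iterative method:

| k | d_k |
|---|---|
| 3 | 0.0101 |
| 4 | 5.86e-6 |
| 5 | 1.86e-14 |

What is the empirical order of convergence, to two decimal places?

2.63

p ≈ ln(d_5/d_4) / ln(d_4/d_3)
  = ln(1.86e-14/5.86e-6) / ln(5.86e-6/0.0101)
  = ln(3.17406e-09) / ln(0.000580198)
  = -19.56825 / -7.45214 ≈ 2.62586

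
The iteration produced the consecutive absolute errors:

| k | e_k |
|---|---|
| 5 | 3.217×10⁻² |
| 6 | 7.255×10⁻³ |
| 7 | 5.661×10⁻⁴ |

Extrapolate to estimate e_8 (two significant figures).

7.2e-6

First estimate the order: p ≈ ln(e_7/e_6) / ln(e_6/e_5) = ln(5.661×10⁻⁴/7.255×10⁻³)/ln(7.255×10⁻³/3.217×10⁻²) = ln(0.0780289)/ln(0.225521) ≈ 1.7126.
Then e_8 ≈ e_7·(e_7/e_6)^p = 5.661×10⁻⁴·(0.0780289)^1.7126 = 5.661×10⁻⁴·0.0126729 ≈ 7.174e-06.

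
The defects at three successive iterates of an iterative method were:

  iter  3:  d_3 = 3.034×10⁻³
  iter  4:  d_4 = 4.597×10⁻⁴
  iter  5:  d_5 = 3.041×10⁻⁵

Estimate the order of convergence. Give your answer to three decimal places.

1.439

p ≈ ln(d_5/d_4) / ln(d_4/d_3)
  = ln(3.041×10⁻⁵/4.597×10⁻⁴) / ln(4.597×10⁻⁴/3.034×10⁻³)
  = ln(0.0661518) / ln(0.151516)
  = -2.715803 / -1.887064 ≈ 1.439168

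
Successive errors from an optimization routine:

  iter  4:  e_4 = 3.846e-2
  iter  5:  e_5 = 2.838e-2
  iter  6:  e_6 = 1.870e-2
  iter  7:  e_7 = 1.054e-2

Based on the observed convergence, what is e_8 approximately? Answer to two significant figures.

First estimate the order: p ≈ ln(e_7/e_6) / ln(e_6/e_5) = ln(1.054e-2/1.870e-2)/ln(1.870e-2/2.838e-2) = ln(0.563636)/ln(0.658915) ≈ 1.3744.
Then e_8 ≈ e_7·(e_7/e_6)^p = 1.054e-2·(0.563636)^1.3744 = 1.054e-2·0.45475 ≈ 0.004793.

4.8e-3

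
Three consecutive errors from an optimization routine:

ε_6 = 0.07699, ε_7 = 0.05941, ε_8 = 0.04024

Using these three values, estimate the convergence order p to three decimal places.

1.503

p ≈ ln(ε_8/ε_7) / ln(ε_7/ε_6)
  = ln(0.04024/0.05941) / ln(0.05941/0.07699)
  = ln(0.677327) / ln(0.771659)
  = -0.389601 / -0.259213 ≈ 1.503015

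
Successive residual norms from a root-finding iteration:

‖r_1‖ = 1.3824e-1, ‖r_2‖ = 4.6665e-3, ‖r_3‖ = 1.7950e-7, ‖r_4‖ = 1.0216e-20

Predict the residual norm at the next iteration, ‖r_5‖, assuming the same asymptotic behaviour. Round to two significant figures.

1.9e-60

First estimate the order: p ≈ ln(‖r_4‖/‖r_3‖) / ln(‖r_3‖/‖r_2‖) = ln(1.0216e-20/1.7950e-7)/ln(1.7950e-7/4.6665e-3) = ln(5.69136e-14)/ln(3.84657e-05) ≈ 3.0000.
Then ‖r_5‖ ≈ ‖r_4‖·(‖r_4‖/‖r_3‖)^p = 1.0216e-20·(5.69136e-14)^3.0000 = 1.0216e-20·1.84352e-40 ≈ 1.883e-60.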